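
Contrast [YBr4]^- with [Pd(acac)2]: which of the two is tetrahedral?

[YBr4]^-

For [YBr4]^-: Summing ligand charges against the −1 overall charge gives an oxidation state of +3 for yttrium. Yttrium is a group-3 element; Y(III) is therefore d⁰. A d⁰ ion has no crystal-field stabilisation preference between square planar and tetrahedral, so four ligands adopt the sterically favoured tetrahedral geometry. → tetrahedral.
For [Pd(acac)2]: Summing ligand charges against the 0 overall charge gives an oxidation state of +2 for palladium. Group 10 minus oxidation state 2 gives a d⁸ configuration. A 4d d⁸ ion has a large crystal-field splitting; square planar leaves the high-energy d_{x²−y²} orbital empty and maximises CFSE. → square planar.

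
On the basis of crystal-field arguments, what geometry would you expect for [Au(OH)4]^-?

Ligand charges: each hydroxide is −1. With an overall charge of −1 the gold centre must be in the +3 oxidation state.
Group 11 minus oxidation state 3 gives a d⁸ configuration.
With 4 monodentate ligands the coordination number is 4.
A 5d d⁸ ion has a large crystal-field splitting; square planar leaves the high-energy d_{x²−y²} orbital empty and maximises CFSE.

square planar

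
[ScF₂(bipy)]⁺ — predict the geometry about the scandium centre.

Ligand charges: each fluoride is −1; 2,2′-bipyridine is neutral. With an overall charge of +1 the scandium centre must be in the +3 oxidation state.
Group 3 minus oxidation state 3 gives a d⁰ configuration.
Counting donor atoms: 2×fluoride (monodentate) → 2 donors; 1×2,2′-bipyridine (bidentate) → 2 donors. Coordination number = 4.
A d⁰ ion has no crystal-field stabilisation preference between square planar and tetrahedral, so four ligands adopt the sterically favoured tetrahedral geometry.

tetrahedral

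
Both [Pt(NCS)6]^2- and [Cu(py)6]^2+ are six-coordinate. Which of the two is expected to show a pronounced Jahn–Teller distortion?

[Cu(py)6]^2+

[Pt(NCS)6]^2-: Summing ligand charges against the −2 overall charge gives an oxidation state of +4 for platinum. Pt sits in group 10, so the d-electron count is 10 − 4 = 6. A 5d ion has a large Δₒ and is invariably low-spin. The d⁶ configuration leaves the e_g set evenly filled (or empty) — no strong Jahn–Teller driving force.
[Cu(py)6]^2+: Summing ligand charges against the +2 overall charge gives an oxidation state of +2 for copper. Group 11 minus oxidation state 2 gives a d⁹ configuration. The t₂g⁶e_g³ configuration has an unevenly filled e_g set; the Jahn–Teller theorem predicts a tetragonal distortion (typically axial elongation) to lift the degeneracy.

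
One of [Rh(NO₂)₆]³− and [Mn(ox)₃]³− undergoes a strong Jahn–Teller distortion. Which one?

[Rh(NO₂)₆]³−: Ligand charges: each nitro (N-bound nitrite) is −1. With an overall charge of −3 the rhodium centre must be in the +3 oxidation state. Rhodium is a group-9 element; Rh(III) is therefore d⁶. A 4d ion has a large Δₒ and is invariably low-spin. The d⁶ configuration leaves the e_g set evenly filled (or empty) — no strong Jahn–Teller driving force.
[Mn(ox)₃]³−: Summing ligand charges against the −3 overall charge gives an oxidation state of +3 for manganese. Group 7 minus oxidation state 3 gives a d⁴ configuration. Oxalate is a weak-field ligand for a first-row metal, so the complex is high-spin. The t₂g³e_g¹ (high-spin) configuration has an unevenly filled e_g set; the Jahn–Teller theorem predicts a tetragonal distortion (typically axial elongation) to lift the degeneracy.

[Mn(ox)₃]³−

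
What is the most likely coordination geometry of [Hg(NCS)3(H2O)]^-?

tetrahedral

Each isothiocyanate is −1; water is neutral; balancing the −1 overall charge requires Hg(II).
Group 12 minus oxidation state 2 gives a d¹⁰ configuration.
With 4 monodentate ligands the coordination number is 4.
A d¹⁰ ion has no crystal-field stabilisation preference between square planar and tetrahedral, so four ligands adopt the sterically favoured tetrahedral geometry.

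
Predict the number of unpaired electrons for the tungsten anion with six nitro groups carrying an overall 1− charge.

1

Summing ligand charges against the −1 overall charge gives an oxidation state of +5 for tungsten.
W sits in group 6, so the d-electron count is 6 − 5 = 1.
In an octahedral field the d¹ configuration is t₂g¹e_g⁰ (only one arrangement possible), giving 1 unpaired electron.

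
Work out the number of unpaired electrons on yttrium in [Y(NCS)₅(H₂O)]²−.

Each isothiocyanate is −1; water is neutral; balancing the −2 overall charge requires Y(III).
Group 3 minus oxidation state 3 gives a d⁰ configuration.
In an octahedral field the d⁰ configuration is t₂g⁰e_g⁰, giving 0 unpaired electrons.

0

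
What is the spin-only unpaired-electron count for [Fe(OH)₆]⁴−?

4 unpaired electrons

Ligand charges: each hydroxide is −1. With an overall charge of −4 the iron centre must be in the +2 oxidation state.
Iron is a group-8 element; Fe(II) is therefore d⁶.
The spin state decides the count: Hydroxide is a weak-field ligand for a first-row metal, so the complex is high-spin.
An octahedral high-spin d⁶ ion is t₂g⁴e_g², giving 4 unpaired electrons.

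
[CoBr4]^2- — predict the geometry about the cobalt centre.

tetrahedral

Ligand charges: each bromide is −1. With an overall charge of −2 the cobalt centre must be in the +2 oxidation state.
Cobalt is a group-9 element; Co(II) is therefore d⁷.
Coordination number: 4.
Bromide is a weak-field ligand.
For a high-spin 3d d⁷ ion with weak-field ligands the small Δₜ gives little square-planar CFSE advantage, so four ligands adopt the sterically favoured tetrahedral geometry.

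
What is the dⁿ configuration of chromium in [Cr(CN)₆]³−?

Ligand charges: each cyanide is −1. With an overall charge of −3 the chromium centre must be in the +3 oxidation state.
Chromium is a group-6 element; Cr(III) is therefore d³.

d3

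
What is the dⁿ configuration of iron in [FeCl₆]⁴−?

d⁶

Summing ligand charges against the −4 overall charge gives an oxidation state of +2 for iron.
Group 8 minus oxidation state 2 gives a d⁶ configuration.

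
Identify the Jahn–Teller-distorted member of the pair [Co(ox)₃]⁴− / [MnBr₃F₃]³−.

[Co(ox)₃]⁴−: Each oxalate is −2; balancing the −4 overall charge requires Co(II). Cobalt is a group-9 element; Co(II) is therefore d⁷. Oxalate is a weak-field ligand for a first-row metal, so the complex is high-spin. The d⁷ configuration leaves the e_g set evenly filled (or empty) — no strong Jahn–Teller driving force.
[MnBr₃F₃]³−: Ligand charges: each bromide is −1; each fluoride is −1. With an overall charge of −3 the manganese centre must be in the +3 oxidation state. Group 7 minus oxidation state 3 gives a d⁴ configuration. Bromide and fluoride are weak-field ligands for a first-row metal, so the complex is high-spin. The t₂g³e_g¹ (high-spin) configuration has an unevenly filled e_g set; the Jahn–Teller theorem predicts a tetragonal distortion (typically axial elongation) to lift the degeneracy.

[MnBr₃F₃]³−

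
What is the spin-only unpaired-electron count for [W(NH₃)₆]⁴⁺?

2 unpaired electrons

Ligand charges: ammonia is neutral. With an overall charge of +4 the tungsten centre must be in the +4 oxidation state.
W sits in group 6, so the d-electron count is 6 − 4 = 2.
In an octahedral field the d² configuration is t₂g²e_g⁰ (only one arrangement possible), giving 2 unpaired electrons.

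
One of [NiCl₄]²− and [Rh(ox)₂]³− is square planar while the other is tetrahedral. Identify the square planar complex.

For [NiCl₄]²−: Summing ligand charges against the −2 overall charge gives an oxidation state of +2 for nickel. Ni sits in group 10, so the d-electron count is 10 − 2 = 8. Chloride is a weak-field ligand. With weak-field ligands the CFSE gain from square planar is small, so a 3d d⁸ ion takes the sterically preferred tetrahedral geometry. → tetrahedral.
For [Rh(ox)₂]³−: Each oxalate is −2; balancing the −3 overall charge requires Rh(I). Group 9 minus oxidation state 1 gives a d⁸ configuration. A 4d d⁸ ion has a large crystal-field splitting; square planar leaves the high-energy d_{x²−y²} orbital empty and maximises CFSE. → square planar.

[Rh(ox)₂]³−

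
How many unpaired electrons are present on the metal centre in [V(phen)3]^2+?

Ligand charges: 1,10-phenanthroline is neutral. With an overall charge of +2 the vanadium centre must be in the +2 oxidation state.
Group 5 minus oxidation state 2 gives a d³ configuration.
Counting donor atoms: 3×1,10-phenanthroline (bidentate) → 6 donors. Coordination number = 6.
In an octahedral field the d³ configuration is t₂g³e_g⁰ (only one arrangement possible), giving 3 unpaired electrons.

3 unpaired electrons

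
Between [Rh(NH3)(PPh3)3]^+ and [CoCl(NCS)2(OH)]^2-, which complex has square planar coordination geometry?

For [Rh(NH3)(PPh3)3]^+: Summing ligand charges against the +1 overall charge gives an oxidation state of +1 for rhodium. Group 9 minus oxidation state 1 gives a d⁸ configuration. A 4d d⁸ ion has a large crystal-field splitting; square planar leaves the high-energy d_{x²−y²} orbital empty and maximises CFSE. → square planar.
For [CoCl(NCS)2(OH)]^2-: Ligand charges: each chloride is −1; each isothiocyanate is −1; each hydroxide is −1. With an overall charge of −2 the cobalt centre must be in the +2 oxidation state. Group 9 minus oxidation state 2 gives a d⁷ configuration. For a high-spin 3d d⁷ ion with weak-field ligands the small Δₜ gives little square-planar CFSE advantage, so four ligands adopt the sterically favoured tetrahedral geometry. → tetrahedral.

[Rh(NH3)(PPh3)3]^+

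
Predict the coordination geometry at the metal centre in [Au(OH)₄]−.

Summing ligand charges against the −1 overall charge gives an oxidation state of +3 for gold.
Group 11 minus oxidation state 3 gives a d⁸ configuration.
Coordination number: 4.
A 5d d⁸ ion has a large crystal-field splitting; square planar leaves the high-energy d_{x²−y²} orbital empty and maximises CFSE.

square planar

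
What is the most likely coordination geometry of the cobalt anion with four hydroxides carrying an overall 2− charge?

Summing ligand charges against the −2 overall charge gives an oxidation state of +2 for cobalt.
Co sits in group 9, so the d-electron count is 9 − 2 = 7.
With 4 monodentate ligands the coordination number is 4.
Hydroxide is a weak-field ligand.
For a high-spin 3d d⁷ ion with weak-field ligands the small Δₜ gives little square-planar CFSE advantage, so four ligands adopt the sterically favoured tetrahedral geometry.

tetrahedral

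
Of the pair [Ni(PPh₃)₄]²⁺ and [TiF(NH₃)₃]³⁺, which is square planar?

For [Ni(PPh₃)₄]²⁺: Ligand charges: triphenylphosphine is neutral. With an overall charge of +2 the nickel centre must be in the +2 oxidation state. Ni sits in group 10, so the d-electron count is 10 − 2 = 8. Triphenylphosphine is a strong-field ligand (high in the spectrochemical series). A 3d d⁸ ion with strong-field ligands gains enough CFSE to favour square planar over tetrahedral. → square planar.
For [TiF(NH₃)₃]³⁺: Summing ligand charges against the +3 overall charge gives an oxidation state of +4 for titanium. Titanium is a group-4 element; Ti(IV) is therefore d⁰. A d⁰ ion has no crystal-field stabilisation preference between square planar and tetrahedral, so four ligands adopt the sterically favoured tetrahedral geometry. → tetrahedral.

[Ni(PPh₃)₄]²⁺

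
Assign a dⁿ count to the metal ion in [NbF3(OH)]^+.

d⁰

Summing ligand charges against the +1 overall charge gives an oxidation state of +5 for niobium.
Group 5 minus oxidation state 5 gives a d⁰ configuration.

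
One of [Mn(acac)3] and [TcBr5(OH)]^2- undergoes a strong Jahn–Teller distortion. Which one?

[Mn(acac)3]

[Mn(acac)3]: Each acetylacetonate is −1; balancing the 0 overall charge requires Mn(III). Manganese is a group-7 element; Mn(III) is therefore d⁴. Acetylacetonate is a weak-field ligand for a first-row metal, so the complex is high-spin. The t₂g³e_g¹ (high-spin) configuration has an unevenly filled e_g set; the Jahn–Teller theorem predicts a tetragonal distortion (typically axial elongation) to lift the degeneracy.
[TcBr5(OH)]^2-: Ligand charges: each bromide is −1; each hydroxide is −1. With an overall charge of −2 the technetium centre must be in the +4 oxidation state. Technetium is a group-7 element; Tc(IV) is therefore d³. The d³ configuration leaves the e_g set evenly filled (or empty) — no strong Jahn–Teller driving force.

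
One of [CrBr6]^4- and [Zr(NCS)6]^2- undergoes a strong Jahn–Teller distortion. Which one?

[CrBr6]^4-

[CrBr6]^4-: Summing ligand charges against the −4 overall charge gives an oxidation state of +2 for chromium. Chromium is a group-6 element; Cr(II) is therefore d⁴. Bromide is a weak-field ligand for a first-row metal, so the complex is high-spin. The t₂g³e_g¹ (high-spin) configuration has an unevenly filled e_g set; the Jahn–Teller theorem predicts a tetragonal distortion (typically axial elongation) to lift the degeneracy.
[Zr(NCS)6]^2-: Ligand charges: each isothiocyanate is −1. With an overall charge of −2 the zirconium centre must be in the +4 oxidation state. Zirconium is a group-4 element; Zr(IV) is therefore d⁰. The d⁰ configuration leaves the e_g set evenly filled (or empty) — no strong Jahn–Teller driving force.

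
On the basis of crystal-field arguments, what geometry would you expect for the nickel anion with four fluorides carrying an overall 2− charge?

tetrahedral

Each fluoride is −1; balancing the −2 overall charge requires Ni(II).
Ni sits in group 10, so the d-electron count is 10 − 2 = 8.
With 4 monodentate ligands the coordination number is 4.
Fluoride is a weak-field ligand.
With weak-field ligands the CFSE gain from square planar is small, so a 3d d⁸ ion takes the sterically preferred tetrahedral geometry.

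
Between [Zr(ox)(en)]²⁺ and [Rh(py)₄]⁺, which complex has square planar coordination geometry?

[Rh(py)₄]⁺

For [Zr(ox)(en)]²⁺: Each oxalate is −2; ethylenediamine is neutral; balancing the +2 overall charge requires Zr(IV). Zirconium is a group-4 element; Zr(IV) is therefore d⁰. A d⁰ ion has no crystal-field stabilisation preference between square planar and tetrahedral, so four ligands adopt the sterically favoured tetrahedral geometry. → tetrahedral.
For [Rh(py)₄]⁺: Pyridine is neutral; balancing the +1 overall charge requires Rh(I). Group 9 minus oxidation state 1 gives a d⁸ configuration. A 4d d⁸ ion has a large crystal-field splitting; square planar leaves the high-energy d_{x²−y²} orbital empty and maximises CFSE. → square planar.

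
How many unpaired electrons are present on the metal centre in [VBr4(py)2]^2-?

Each bromide is −1; pyridine is neutral; balancing the −2 overall charge requires V(II).
V sits in group 5, so the d-electron count is 5 − 2 = 3.
In an octahedral field the d³ configuration is t₂g³e_g⁰ (only one arrangement possible), giving 3 unpaired electrons.

3 unpaired electrons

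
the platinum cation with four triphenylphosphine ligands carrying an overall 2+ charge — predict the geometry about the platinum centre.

square planar

Ligand charges: triphenylphosphine is neutral. With an overall charge of +2 the platinum centre must be in the +2 oxidation state.
Pt sits in group 10, so the d-electron count is 10 − 2 = 8.
With 4 monodentate ligands the coordination number is 4.
A 5d d⁸ ion has a large crystal-field splitting; square planar leaves the high-energy d_{x²−y²} orbital empty and maximises CFSE.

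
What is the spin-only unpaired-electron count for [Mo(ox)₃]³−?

3

Ligand charges: each oxalate is −2. With an overall charge of −3 the molybdenum centre must be in the +3 oxidation state.
Molybdenum is a group-6 element; Mo(III) is therefore d³.
Counting donor atoms: 3×oxalate (bidentate) → 6 donors. Coordination number = 6.
In an octahedral field the d³ configuration is t₂g³e_g⁰ (only one arrangement possible), giving 3 unpaired electrons.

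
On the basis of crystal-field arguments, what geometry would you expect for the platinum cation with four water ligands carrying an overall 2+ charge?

square planar

Ligand charges: water is neutral. With an overall charge of +2 the platinum centre must be in the +2 oxidation state.
Platinum is a group-10 element; Pt(II) is therefore d⁸.
With 4 monodentate ligands the coordination number is 4.
A 5d d⁸ ion has a large crystal-field splitting; square planar leaves the high-energy d_{x²−y²} orbital empty and maximises CFSE.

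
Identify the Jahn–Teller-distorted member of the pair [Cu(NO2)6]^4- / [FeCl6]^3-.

[Cu(NO2)6]^4-

[Cu(NO2)6]^4-: Each nitro (N-bound nitrite) is −1; balancing the −4 overall charge requires Cu(II). Cu sits in group 11, so the d-electron count is 11 − 2 = 9. The t₂g⁶e_g³ configuration has an unevenly filled e_g set; the Jahn–Teller theorem predicts a tetragonal distortion (typically axial elongation) to lift the degeneracy.
[FeCl6]^3-: Summing ligand charges against the −3 overall charge gives an oxidation state of +3 for iron. Fe sits in group 8, so the d-electron count is 8 − 3 = 5. Chloride is a weak-field ligand for a first-row metal, so the complex is high-spin. The d⁵ configuration leaves the e_g set evenly filled (or empty) — no strong Jahn–Teller driving force.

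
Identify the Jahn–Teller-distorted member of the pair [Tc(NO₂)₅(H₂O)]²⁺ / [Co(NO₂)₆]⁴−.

[Co(NO₂)₆]⁴−

[Tc(NO₂)₅(H₂O)]²⁺: Summing ligand charges against the +2 overall charge gives an oxidation state of +7 for technetium. Tc sits in group 7, so the d-electron count is 7 − 7 = 0. The d⁰ configuration leaves the e_g set evenly filled (or empty) — no strong Jahn–Teller driving force.
[Co(NO₂)₆]⁴−: Ligand charges: each nitro (N-bound nitrite) is −1. With an overall charge of −4 the cobalt centre must be in the +2 oxidation state. Co sits in group 9, so the d-electron count is 9 − 2 = 7. Nitro (N-bound nitrite) is a strong-field ligand (high in the spectrochemical series) for a first-row metal, so the complex is low-spin. The t₂g⁶e_g¹ (low-spin) configuration has an unevenly filled e_g set; the Jahn–Teller theorem predicts a tetragonal distortion (typically axial elongation) to lift the degeneracy.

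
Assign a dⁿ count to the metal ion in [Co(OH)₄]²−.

Ligand charges: each hydroxide is −1. With an overall charge of −2 the cobalt centre must be in the +2 oxidation state.
Group 9 minus oxidation state 2 gives a d⁷ configuration.

d⁷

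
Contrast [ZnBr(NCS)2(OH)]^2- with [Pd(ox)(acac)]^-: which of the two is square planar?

For [ZnBr(NCS)2(OH)]^2-: Summing ligand charges against the −2 overall charge gives an oxidation state of +2 for zinc. Zn sits in group 12, so the d-electron count is 12 − 2 = 10. A d¹⁰ ion has no crystal-field stabilisation preference between square planar and tetrahedral, so four ligands adopt the sterically favoured tetrahedral geometry. → tetrahedral.
For [Pd(ox)(acac)]^-: Summing ligand charges against the −1 overall charge gives an oxidation state of +2 for palladium. Palladium is a group-10 element; Pd(II) is therefore d⁸. A 4d d⁸ ion has a large crystal-field splitting; square planar leaves the high-energy d_{x²−y²} orbital empty and maximises CFSE. → square planar.

[Pd(ox)(acac)]^-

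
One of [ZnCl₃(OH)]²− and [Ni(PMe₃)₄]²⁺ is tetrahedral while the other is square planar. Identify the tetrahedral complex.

For [ZnCl₃(OH)]²−: Ligand charges: each chloride is −1; each hydroxide is −1. With an overall charge of −2 the zinc centre must be in the +2 oxidation state. Group 12 minus oxidation state 2 gives a d¹⁰ configuration. A d¹⁰ ion has no crystal-field stabilisation preference between square planar and tetrahedral, so four ligands adopt the sterically favoured tetrahedral geometry. → tetrahedral.
For [Ni(PMe₃)₄]²⁺: Summing ligand charges against the +2 overall charge gives an oxidation state of +2 for nickel. Group 10 minus oxidation state 2 gives a d⁸ configuration. Trimethylphosphine is a strong-field ligand (high in the spectrochemical series). A 3d d⁸ ion with strong-field ligands gains enough CFSE to favour square planar over tetrahedral. → square planar.

[ZnCl₃(OH)]²−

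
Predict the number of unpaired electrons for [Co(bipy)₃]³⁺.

0

Ligand charges: 2,2′-bipyridine is neutral. With an overall charge of +3 the cobalt centre must be in the +3 oxidation state.
Group 9 minus oxidation state 3 gives a d⁶ configuration.
Counting donor atoms: 3×2,2′-bipyridine (bidentate) → 6 donors. Coordination number = 6.
The spin state decides the count: Co(III) has an exceptionally large octahedral splitting and is low-spin with essentially every ligand except fluoride.
An octahedral low-spin d⁶ ion is t₂g⁶e_g⁰, giving 0 unpaired electrons.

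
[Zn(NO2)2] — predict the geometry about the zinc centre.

Ligand charges: each nitro (N-bound nitrite) is −1. With an overall charge of 0 the zinc centre must be in the +2 oxidation state.
Zinc is a group-12 element; Zn(II) is therefore d¹⁰.
With 2 monodentate ligands the coordination number is 2.
A d¹⁰ ion with only two ligands adopts a linear arrangement (sp hybridisation; no CFSE preference).

linear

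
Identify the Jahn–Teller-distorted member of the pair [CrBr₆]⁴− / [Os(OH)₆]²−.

[CrBr₆]⁴−

[CrBr₆]⁴−: Summing ligand charges against the −4 overall charge gives an oxidation state of +2 for chromium. Cr sits in group 6, so the d-electron count is 6 − 2 = 4. Bromide is a weak-field ligand for a first-row metal, so the complex is high-spin. The t₂g³e_g¹ (high-spin) configuration has an unevenly filled e_g set; the Jahn–Teller theorem predicts a tetragonal distortion (typically axial elongation) to lift the degeneracy.
[Os(OH)₆]²−: Ligand charges: each hydroxide is −1. With an overall charge of −2 the osmium centre must be in the +4 oxidation state. Group 8 minus oxidation state 4 gives a d⁴ configuration. A 5d ion has a large Δₒ and is invariably low-spin. The d⁴ configuration leaves the e_g set evenly filled (or empty) — no strong Jahn–Teller driving force.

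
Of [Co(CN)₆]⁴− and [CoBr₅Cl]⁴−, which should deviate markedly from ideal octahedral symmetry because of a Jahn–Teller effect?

[Co(CN)₆]⁴−: Ligand charges: each cyanide is −1. With an overall charge of −4 the cobalt centre must be in the +2 oxidation state. Co sits in group 9, so the d-electron count is 9 − 2 = 7. Cyanide is a strong-field ligand (high in the spectrochemical series) for a first-row metal, so the complex is low-spin. The t₂g⁶e_g¹ (low-spin) configuration has an unevenly filled e_g set; the Jahn–Teller theorem predicts a tetragonal distortion (typically axial elongation) to lift the degeneracy.
[CoBr₅Cl]⁴−: Each bromide is −1; each chloride is −1; balancing the −4 overall charge requires Co(II). Cobalt is a group-9 element; Co(II) is therefore d⁷. Bromide and chloride are weak-field ligands for a first-row metal, so the complex is high-spin. The d⁷ configuration leaves the e_g set evenly filled (or empty) — no strong Jahn–Teller driving force.

[Co(CN)₆]⁴−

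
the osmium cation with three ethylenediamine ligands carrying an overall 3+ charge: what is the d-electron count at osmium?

d⁵

Ethylenediamine is neutral; balancing the +3 overall charge requires Os(III).
Os sits in group 8, so the d-electron count is 8 − 3 = 5.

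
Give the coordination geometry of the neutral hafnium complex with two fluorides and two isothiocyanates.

tetrahedral

Summing ligand charges against the 0 overall charge gives an oxidation state of +4 for hafnium.
Hafnium is a group-4 element; Hf(IV) is therefore d⁰.
With 4 monodentate ligands the coordination number is 4.
A d⁰ ion has no crystal-field stabilisation preference between square planar and tetrahedral, so four ligands adopt the sterically favoured tetrahedral geometry.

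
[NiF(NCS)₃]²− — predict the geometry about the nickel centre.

tetrahedral

Each fluoride is −1; each isothiocyanate is −1; balancing the −2 overall charge requires Ni(II).
Ni sits in group 10, so the d-electron count is 10 − 2 = 8.
Coordination number: 4.
Fluoride and isothiocyanate are weak-field ligands.
With weak-field ligands the CFSE gain from square planar is small, so a 3d d⁸ ion takes the sterically preferred tetrahedral geometry.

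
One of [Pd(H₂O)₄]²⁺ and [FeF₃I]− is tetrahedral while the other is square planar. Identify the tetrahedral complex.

[FeF₃I]−

For [Pd(H₂O)₄]²⁺: Ligand charges: water is neutral. With an overall charge of +2 the palladium centre must be in the +2 oxidation state. Group 10 minus oxidation state 2 gives a d⁸ configuration. A 4d d⁸ ion has a large crystal-field splitting; square planar leaves the high-energy d_{x²−y²} orbital empty and maximises CFSE. → square planar.
For [FeF₃I]−: Summing ligand charges against the −1 overall charge gives an oxidation state of +3 for iron. Group 8 minus oxidation state 3 gives a d⁵ configuration. A high-spin d⁵ ion has zero CFSE in either geometry, so four ligands adopt the sterically favoured tetrahedral geometry. → tetrahedral.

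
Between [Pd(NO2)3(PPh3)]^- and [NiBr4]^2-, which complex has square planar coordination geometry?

For [Pd(NO2)3(PPh3)]^-: Ligand charges: each nitro (N-bound nitrite) is −1; triphenylphosphine is neutral. With an overall charge of −1 the palladium centre must be in the +2 oxidation state. Palladium is a group-10 element; Pd(II) is therefore d⁸. A 4d d⁸ ion has a large crystal-field splitting; square planar leaves the high-energy d_{x²−y²} orbital empty and maximises CFSE. → square planar.
For [NiBr4]^2-: Ligand charges: each bromide is −1. With an overall charge of −2 the nickel centre must be in the +2 oxidation state. Ni sits in group 10, so the d-electron count is 10 − 2 = 8. Bromide is a weak-field ligand. With weak-field ligands the CFSE gain from square planar is small, so a 3d d⁸ ion takes the sterically preferred tetrahedral geometry. → tetrahedral.

[Pd(NO2)3(PPh3)]^-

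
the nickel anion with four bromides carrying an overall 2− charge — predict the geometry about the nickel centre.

Summing ligand charges against the −2 overall charge gives an oxidation state of +2 for nickel.
Ni sits in group 10, so the d-electron count is 10 − 2 = 8.
Coordination number: 4.
Bromide is a weak-field ligand.
With weak-field ligands the CFSE gain from square planar is small, so a 3d d⁸ ion takes the sterically preferred tetrahedral geometry.

tetrahedral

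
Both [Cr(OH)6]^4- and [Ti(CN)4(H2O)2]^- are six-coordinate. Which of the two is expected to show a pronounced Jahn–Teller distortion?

[Cr(OH)6]^4-: Summing ligand charges against the −4 overall charge gives an oxidation state of +2 for chromium. Group 6 minus oxidation state 2 gives a d⁴ configuration. Hydroxide is a weak-field ligand for a first-row metal, so the complex is high-spin. The t₂g³e_g¹ (high-spin) configuration has an unevenly filled e_g set; the Jahn–Teller theorem predicts a tetragonal distortion (typically axial elongation) to lift the degeneracy.
[Ti(CN)4(H2O)2]^-: Ligand charges: each cyanide is −1; water is neutral. With an overall charge of −1 the titanium centre must be in the +3 oxidation state. Ti sits in group 4, so the d-electron count is 4 − 3 = 1. The d¹ configuration leaves the e_g set evenly filled (or empty) — no strong Jahn–Teller driving force.

[Cr(OH)6]^4-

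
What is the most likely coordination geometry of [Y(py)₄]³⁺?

tetrahedral

Ligand charges: pyridine is neutral. With an overall charge of +3 the yttrium centre must be in the +3 oxidation state.
Y sits in group 3, so the d-electron count is 3 − 3 = 0.
With 4 monodentate ligands the coordination number is 4.
A d⁰ ion has no crystal-field stabilisation preference between square planar and tetrahedral, so four ligands adopt the sterically favoured tetrahedral geometry.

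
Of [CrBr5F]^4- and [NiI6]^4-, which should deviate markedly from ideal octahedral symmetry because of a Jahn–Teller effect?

[CrBr5F]^4-: Ligand charges: each bromide is −1; each fluoride is −1. With an overall charge of −4 the chromium centre must be in the +2 oxidation state. Group 6 minus oxidation state 2 gives a d⁴ configuration. Bromide and fluoride are weak-field ligands for a first-row metal, so the complex is high-spin. The t₂g³e_g¹ (high-spin) configuration has an unevenly filled e_g set; the Jahn–Teller theorem predicts a tetragonal distortion (typically axial elongation) to lift the degeneracy.
[NiI6]^4-: Each iodide is −1; balancing the −4 overall charge requires Ni(II). Nickel is a group-10 element; Ni(II) is therefore d⁸. The d⁸ configuration leaves the e_g set evenly filled (or empty) — no strong Jahn–Teller driving force.

[CrBr5F]^4-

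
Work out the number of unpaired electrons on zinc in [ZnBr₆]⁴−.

Each bromide is −1; balancing the −4 overall charge requires Zn(II).
Zn sits in group 12, so the d-electron count is 12 − 2 = 10.
In an octahedral field the d¹⁰ configuration is t₂g⁶e_g⁴, giving 0 unpaired electrons.

0 unpaired electrons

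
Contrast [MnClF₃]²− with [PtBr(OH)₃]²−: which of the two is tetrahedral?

For [MnClF₃]²−: Summing ligand charges against the −2 overall charge gives an oxidation state of +2 for manganese. Manganese is a group-7 element; Mn(II) is therefore d⁵. A high-spin d⁵ ion has zero CFSE in either geometry, so four ligands adopt the sterically favoured tetrahedral geometry. → tetrahedral.
For [PtBr(OH)₃]²−: Summing ligand charges against the −2 overall charge gives an oxidation state of +2 for platinum. Platinum is a group-10 element; Pt(II) is therefore d⁸. A 5d d⁸ ion has a large crystal-field splitting; square planar leaves the high-energy d_{x²−y²} orbital empty and maximises CFSE. → square planar.

[MnClF₃]²−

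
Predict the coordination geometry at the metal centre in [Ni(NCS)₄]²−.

tetrahedral

Each isothiocyanate is −1; balancing the −2 overall charge requires Ni(II).
Group 10 minus oxidation state 2 gives a d⁸ configuration.
With 4 monodentate ligands the coordination number is 4.
Isothiocyanate is a weak-field ligand.
With weak-field ligands the CFSE gain from square planar is small, so a 3d d⁸ ion takes the sterically preferred tetrahedral geometry.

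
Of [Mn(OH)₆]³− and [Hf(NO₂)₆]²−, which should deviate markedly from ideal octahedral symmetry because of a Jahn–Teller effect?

[Mn(OH)₆]³−: Each hydroxide is −1; balancing the −3 overall charge requires Mn(III). Mn sits in group 7, so the d-electron count is 7 − 3 = 4. Hydroxide is a weak-field ligand for a first-row metal, so the complex is high-spin. The t₂g³e_g¹ (high-spin) configuration has an unevenly filled e_g set; the Jahn–Teller theorem predicts a tetragonal distortion (typically axial elongation) to lift the degeneracy.
[Hf(NO₂)₆]²−: Each nitro (N-bound nitrite) is −1; balancing the −2 overall charge requires Hf(IV). Hf sits in group 4, so the d-electron count is 4 − 4 = 0. The d⁰ configuration leaves the e_g set evenly filled (or empty) — no strong Jahn–Teller driving force.

[Mn(OH)₆]³−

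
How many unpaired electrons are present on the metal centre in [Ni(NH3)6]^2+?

Ligand charges: ammonia is neutral. With an overall charge of +2 the nickel centre must be in the +2 oxidation state.
Group 10 minus oxidation state 2 gives a d⁸ configuration.
In an octahedral field the d⁸ configuration is t₂g⁶e_g² (only one arrangement possible), giving 2 unpaired electrons.

2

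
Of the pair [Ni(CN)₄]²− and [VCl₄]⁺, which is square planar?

For [Ni(CN)₄]²−: Each cyanide is −1; balancing the −2 overall charge requires Ni(II). Nickel is a group-10 element; Ni(II) is therefore d⁸. Cyanide is a strong-field ligand (high in the spectrochemical series). A 3d d⁸ ion with strong-field ligands gains enough CFSE to favour square planar over tetrahedral. → square planar.
For [VCl₄]⁺: Each chloride is −1; balancing the +1 overall charge requires V(V). V sits in group 5, so the d-electron count is 5 − 5 = 0. A d⁰ ion has no crystal-field stabilisation preference between square planar and tetrahedral, so four ligands adopt the sterically favoured tetrahedral geometry. → tetrahedral.

[Ni(CN)₄]²−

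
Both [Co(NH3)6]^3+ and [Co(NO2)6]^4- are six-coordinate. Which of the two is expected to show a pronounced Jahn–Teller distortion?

[Co(NO2)6]^4-

[Co(NH3)6]^3+: Ammonia is neutral; balancing the +3 overall charge requires Co(III). Cobalt is a group-9 element; Co(III) is therefore d⁶. Co(III) has an exceptionally large octahedral splitting and is low-spin with essentially every ligand except fluoride. The d⁶ configuration leaves the e_g set evenly filled (or empty) — no strong Jahn–Teller driving force.
[Co(NO2)6]^4-: Each nitro (N-bound nitrite) is −1; balancing the −4 overall charge requires Co(II). Group 9 minus oxidation state 2 gives a d⁷ configuration. Nitro (N-bound nitrite) is a strong-field ligand (high in the spectrochemical series) for a first-row metal, so the complex is low-spin. The t₂g⁶e_g¹ (low-spin) configuration has an unevenly filled e_g set; the Jahn–Teller theorem predicts a tetragonal distortion (typically axial elongation) to lift the degeneracy.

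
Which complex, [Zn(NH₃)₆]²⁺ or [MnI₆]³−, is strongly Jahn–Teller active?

[Zn(NH₃)₆]²⁺: Ammonia is neutral; balancing the +2 overall charge requires Zn(II). Group 12 minus oxidation state 2 gives a d¹⁰ configuration. The d¹⁰ configuration leaves the e_g set evenly filled (or empty) — no strong Jahn–Teller driving force.
[MnI₆]³−: Ligand charges: each iodide is −1. With an overall charge of −3 the manganese centre must be in the +3 oxidation state. Group 7 minus oxidation state 3 gives a d⁴ configuration. Iodide is a weak-field ligand for a first-row metal, so the complex is high-spin. The t₂g³e_g¹ (high-spin) configuration has an unevenly filled e_g set; the Jahn–Teller theorem predicts a tetragonal distortion (typically axial elongation) to lift the degeneracy.

[MnI₆]³−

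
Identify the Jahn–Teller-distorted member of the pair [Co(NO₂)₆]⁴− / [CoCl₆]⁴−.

[Co(NO₂)₆]⁴−

[Co(NO₂)₆]⁴−: Each nitro (N-bound nitrite) is −1; balancing the −4 overall charge requires Co(II). Co sits in group 9, so the d-electron count is 9 − 2 = 7. Nitro (N-bound nitrite) is a strong-field ligand (high in the spectrochemical series) for a first-row metal, so the complex is low-spin. The t₂g⁶e_g¹ (low-spin) configuration has an unevenly filled e_g set; the Jahn–Teller theorem predicts a tetragonal distortion (typically axial elongation) to lift the degeneracy.
[CoCl₆]⁴−: Each chloride is −1; balancing the −4 overall charge requires Co(II). Co sits in group 9, so the d-electron count is 9 − 2 = 7. Chloride is a weak-field ligand for a first-row metal, so the complex is high-spin. The d⁷ configuration leaves the e_g set evenly filled (or empty) — no strong Jahn–Teller driving force.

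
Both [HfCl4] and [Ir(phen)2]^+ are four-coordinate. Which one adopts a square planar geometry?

[Ir(phen)2]^+

For [HfCl4]: Ligand charges: each chloride is −1. With an overall charge of 0 the hafnium centre must be in the +4 oxidation state. Group 4 minus oxidation state 4 gives a d⁰ configuration. A d⁰ ion has no crystal-field stabilisation preference between square planar and tetrahedral, so four ligands adopt the sterically favoured tetrahedral geometry. → tetrahedral.
For [Ir(phen)2]^+: 1,10-phenanthroline is neutral; balancing the +1 overall charge requires Ir(I). Group 9 minus oxidation state 1 gives a d⁸ configuration. A 5d d⁸ ion has a large crystal-field splitting; square planar leaves the high-energy d_{x²−y²} orbital empty and maximises CFSE. → square planar.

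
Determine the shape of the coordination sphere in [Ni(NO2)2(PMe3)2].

square planar

Each nitro (N-bound nitrite) is −1; trimethylphosphine is neutral; balancing the 0 overall charge requires Ni(II).
Ni sits in group 10, so the d-electron count is 10 − 2 = 8.
With 4 monodentate ligands the coordination number is 4.
Nitro (N-bound nitrite) and trimethylphosphine are strong-field ligands (high in the spectrochemical series).
A 3d d⁸ ion with strong-field ligands gains enough CFSE to favour square planar over tetrahedral.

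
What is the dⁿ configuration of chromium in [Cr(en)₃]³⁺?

Ligand charges: ethylenediamine is neutral. With an overall charge of +3 the chromium centre must be in the +3 oxidation state.
Cr sits in group 6, so the d-electron count is 6 − 3 = 3.

d³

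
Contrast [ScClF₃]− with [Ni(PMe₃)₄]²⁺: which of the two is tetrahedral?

For [ScClF₃]−: Each chloride is −1; each fluoride is −1; balancing the −1 overall charge requires Sc(III). Group 3 minus oxidation state 3 gives a d⁰ configuration. A d⁰ ion has no crystal-field stabilisation preference between square planar and tetrahedral, so four ligands adopt the sterically favoured tetrahedral geometry. → tetrahedral.
For [Ni(PMe₃)₄]²⁺: Summing ligand charges against the +2 overall charge gives an oxidation state of +2 for nickel. Ni sits in group 10, so the d-electron count is 10 − 2 = 8. Trimethylphosphine is a strong-field ligand (high in the spectrochemical series). A 3d d⁸ ion with strong-field ligands gains enough CFSE to favour square planar over tetrahedral. → square planar.

[ScClF₃]−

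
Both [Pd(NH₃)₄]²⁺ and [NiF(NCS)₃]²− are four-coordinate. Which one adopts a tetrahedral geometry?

[NiF(NCS)₃]²−

For [Pd(NH₃)₄]²⁺: Ammonia is neutral; balancing the +2 overall charge requires Pd(II). Pd sits in group 10, so the d-electron count is 10 − 2 = 8. A 4d d⁸ ion has a large crystal-field splitting; square planar leaves the high-energy d_{x²−y²} orbital empty and maximises CFSE. → square planar.
For [NiF(NCS)₃]²−: Summing ligand charges against the −2 overall charge gives an oxidation state of +2 for nickel. Ni sits in group 10, so the d-electron count is 10 − 2 = 8. Fluoride and isothiocyanate are weak-field ligands. With weak-field ligands the CFSE gain from square planar is small, so a 3d d⁸ ion takes the sterically preferred tetrahedral geometry. → tetrahedral.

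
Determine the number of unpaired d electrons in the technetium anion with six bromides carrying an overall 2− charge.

Each bromide is −1; balancing the −2 overall charge requires Tc(IV).
Technetium is a group-7 element; Tc(IV) is therefore d³.
In an octahedral field the d³ configuration is t₂g³e_g⁰ (only one arrangement possible), giving 3 unpaired electrons.

3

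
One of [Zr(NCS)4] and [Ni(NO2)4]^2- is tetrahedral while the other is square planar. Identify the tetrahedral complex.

[Zr(NCS)4]

For [Zr(NCS)4]: Each isothiocyanate is −1; balancing the 0 overall charge requires Zr(IV). Group 4 minus oxidation state 4 gives a d⁰ configuration. A d⁰ ion has no crystal-field stabilisation preference between square planar and tetrahedral, so four ligands adopt the sterically favoured tetrahedral geometry. → tetrahedral.
For [Ni(NO2)4]^2-: Each nitro (N-bound nitrite) is −1; balancing the −2 overall charge requires Ni(II). Ni sits in group 10, so the d-electron count is 10 − 2 = 8. Nitro (N-bound nitrite) is a strong-field ligand (high in the spectrochemical series). A 3d d⁸ ion with strong-field ligands gains enough CFSE to favour square planar over tetrahedral. → square planar.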